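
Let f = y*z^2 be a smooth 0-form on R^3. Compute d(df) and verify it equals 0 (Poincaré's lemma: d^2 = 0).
d(df) = 0

Step 1: df = sum_i (∂f/∂x_i) dx_i = (0) dx + (z^2) dy + (2*y*z) dz.
Step 2: Apply d again. Using the 1-form formula, the coefficient of dx ∧ dy in d(df) is ∂^2 f/∂x ∂y - ∂^2 f/∂y ∂x = (0) - (0) = 0 (equality of mixed partials for smooth f).
Similarly for dx ∧ dz and dy ∧ dz — all coefficients vanish. So d(df) = 0.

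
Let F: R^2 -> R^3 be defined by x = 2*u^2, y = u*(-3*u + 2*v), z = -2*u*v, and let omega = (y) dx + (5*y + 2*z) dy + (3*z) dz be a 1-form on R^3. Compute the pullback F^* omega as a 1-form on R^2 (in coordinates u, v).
F^* omega = (2*u*(39*u^2 - 29*u*v + 12*v^2)) du + (u^2*(-30*u + 24*v)) dv

Using F^*(f dg) = (f ∘ F) d(g ∘ F), substitute each coordinate x_i by F_i(u, v) in f_i, and replace dx_i by d F_i = (∂F_i/∂u) du + (∂F_i/∂v) dv.
  For the x component: f_1(F) = u*(-3*u + 2*v); d F_1 = (4*u) du + (0) dv
  For the y component: f_2(F) = 3*u*(-5*u + 2*v); d F_2 = (-6*u + 2*v) du + (2*u) dv
  For the z component: f_3(F) = -6*u*v; d F_3 = (-2*v) du + (-2*u) dv
Combining and collecting du, dv coefficients:
  coeff of du: 2*u*(39*u^2 - 29*u*v + 12*v^2)
  coeff of dv: u^2*(-30*u + 24*v)
F^* omega = (2*u*(39*u^2 - 29*u*v + 12*v^2)) du + (u^2*(-30*u + 24*v)) dv.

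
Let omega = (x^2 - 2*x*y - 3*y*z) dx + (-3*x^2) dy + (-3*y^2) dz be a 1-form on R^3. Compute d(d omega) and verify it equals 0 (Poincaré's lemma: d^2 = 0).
d(d omega) = 0

Step 1: d omega = sum_{i<j} (∂f_j/∂x_i - ∂f_i/∂x_j) dx_i ∧ dx_j:
  coeff of dx ∧ dy: -4*x + 3*z
  coeff of dx ∧ dz: 3*y
  coeff of dy ∧ dz: -6*y
Step 2: Apply d again to each 2-form coefficient. The only possible 3-form in R^3 is dx ∧ dy ∧ dz, with coefficient
  ∂(coeff of dy∧dz)/∂x - ∂(coeff of dx∧dz)/∂y + ∂(coeff of dx∧dy)/∂z
  = ∂/∂x (-6*y) - ∂/∂y (3*y) + ∂/∂z (-4*x + 3*z).
Each of these terms simplifies to sums of mixed partials that cancel in pairs. The result is 0 (by equality of mixed partials for smooth functions — Schwarz / Clairaut).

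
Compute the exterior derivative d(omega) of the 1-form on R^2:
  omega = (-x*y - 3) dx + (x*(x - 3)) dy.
d(omega) = (3*x - 3) dx ∧ dy

For a 1-form omega = sum_i f_i dx_i, the exterior derivative is
  d(omega) = sum_{i < j} (∂f_j/∂x_i - ∂f_i/∂x_j) dx_i ∧ dx_j.
  coefficient of dx ∧ dy: ∂f_2/∂x - ∂f_1/∂y = ∂(x*(x - 3))/∂x - ∂(-x*y - 3)/∂y = 3*x - 3
Assembling: d(omega) = (3*x - 3) dx ∧ dy.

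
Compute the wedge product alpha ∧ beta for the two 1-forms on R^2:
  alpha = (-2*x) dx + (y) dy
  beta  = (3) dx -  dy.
alpha ∧ beta = (2*x - 3*y) dx ∧ dy

Distribute the wedge, using dx_i ∧ dx_j = -dx_j ∧ dx_i and dx_i ∧ dx_i = 0. For each pair (i, j) with i < j, the coefficient of dx_i ∧ dx_j in alpha ∧ beta is (alpha_i * beta_j - alpha_j * beta_i). Collecting: alpha ∧ beta = (2*x - 3*y) dx ∧ dy.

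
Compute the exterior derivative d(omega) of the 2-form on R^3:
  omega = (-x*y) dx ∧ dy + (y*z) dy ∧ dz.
d(omega) = 0

For a 2-form omega = sum_{i<j} g_{ij} dx_i ∧ dx_j, the exterior derivative is
  d(omega) = sum_{i<j} d(g_{ij}) ∧ dx_i ∧ dx_j = sum_{i<j, k} (∂g_{ij}/∂x_k) dx_k ∧ dx_i ∧ dx_j.
Expand each term, using dx_k ∧ dx_i ∧ dx_j = sgn(permutation) dx_{(a)} ∧ dx_{(b)} ∧ dx_{(c)} with (a < b < c) sorted:

Collecting like 3-forms: d(omega) = 0.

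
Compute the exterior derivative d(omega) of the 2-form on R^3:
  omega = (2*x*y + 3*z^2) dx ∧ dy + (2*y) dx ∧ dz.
d(omega) = (6*z - 2) dx ∧ dy ∧ dz

For a 2-form omega = sum_{i<j} g_{ij} dx_i ∧ dx_j, the exterior derivative is
  d(omega) = sum_{i<j} d(g_{ij}) ∧ dx_i ∧ dx_j = sum_{i<j, k} (∂g_{ij}/∂x_k) dx_k ∧ dx_i ∧ dx_j.
Expand each term, using dx_k ∧ dx_i ∧ dx_j = sgn(permutation) dx_{(a)} ∧ dx_{(b)} ∧ dx_{(c)} with (a < b < c) sorted:
  d(2*x*y + 3*z^2) includes (∂/∂z)(2*x*y + 3*z^2) dz = (6*z) dz, which multiplied by dx ∧ dy gives (6*z) dx ∧ dy ∧ dz
  d(2*y) includes (∂/∂y)(2*y) dy = (2) dy, which multiplied by dx ∧ dz gives (-2) dx ∧ dy ∧ dz
Collecting like 3-forms: d(omega) = (6*z - 2) dx ∧ dy ∧ dz.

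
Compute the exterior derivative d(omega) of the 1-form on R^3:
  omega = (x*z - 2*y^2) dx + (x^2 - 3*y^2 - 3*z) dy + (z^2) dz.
d(omega) = (2*x + 4*y) dx ∧ dy + (-x) dx ∧ dz + (3) dy ∧ dz

For a 1-form omega = sum_i f_i dx_i, the exterior derivative is
  d(omega) = sum_{i < j} (∂f_j/∂x_i - ∂f_i/∂x_j) dx_i ∧ dx_j.
  coefficient of dx ∧ dy: ∂f_2/∂x - ∂f_1/∂y = ∂(x^2 - 3*y^2 - 3*z)/∂x - ∂(x*z - 2*y^2)/∂y = 2*x + 4*y
  coefficient of dx ∧ dz: ∂f_3/∂x - ∂f_1/∂z = ∂(z^2)/∂x - ∂(x*z - 2*y^2)/∂z = -x
  coefficient of dy ∧ dz: ∂f_3/∂y - ∂f_2/∂z = ∂(z^2)/∂y - ∂(x^2 - 3*y^2 - 3*z)/∂z = 3
Assembling: d(omega) = (2*x + 4*y) dx ∧ dy + (-x) dx ∧ dz + (3) dy ∧ dz.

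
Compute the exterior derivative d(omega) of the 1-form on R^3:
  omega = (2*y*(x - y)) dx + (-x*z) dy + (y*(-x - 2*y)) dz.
d(omega) = (-2*x + 4*y - z) dx ∧ dy + (-y) dx ∧ dz + (-4*y) dy ∧ dz

For a 1-form omega = sum_i f_i dx_i, the exterior derivative is
  d(omega) = sum_{i < j} (∂f_j/∂x_i - ∂f_i/∂x_j) dx_i ∧ dx_j.
  coefficient of dx ∧ dy: ∂f_2/∂x - ∂f_1/∂y = ∂(-x*z)/∂x - ∂(2*y*(x - y))/∂y = -2*x + 4*y - z
  coefficient of dx ∧ dz: ∂f_3/∂x - ∂f_1/∂z = ∂(y*(-x - 2*y))/∂x - ∂(2*y*(x - y))/∂z = -y
  coefficient of dy ∧ dz: ∂f_3/∂y - ∂f_2/∂z = ∂(y*(-x - 2*y))/∂y - ∂(-x*z)/∂z = -4*y
Assembling: d(omega) = (-2*x + 4*y - z) dx ∧ dy + (-y) dx ∧ dz + (-4*y) dy ∧ dz.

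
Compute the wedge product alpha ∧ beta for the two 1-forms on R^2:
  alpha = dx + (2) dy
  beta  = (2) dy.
alpha ∧ beta = (2) dx ∧ dy

Distribute the wedge, using dx_i ∧ dx_j = -dx_j ∧ dx_i and dx_i ∧ dx_i = 0. For each pair (i, j) with i < j, the coefficient of dx_i ∧ dx_j in alpha ∧ beta is (alpha_i * beta_j - alpha_j * beta_i). Collecting: alpha ∧ beta = (2) dx ∧ dy.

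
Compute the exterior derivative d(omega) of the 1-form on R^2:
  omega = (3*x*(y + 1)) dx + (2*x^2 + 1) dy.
d(omega) = (x) dx ∧ dy

For a 1-form omega = sum_i f_i dx_i, the exterior derivative is
  d(omega) = sum_{i < j} (∂f_j/∂x_i - ∂f_i/∂x_j) dx_i ∧ dx_j.
  coefficient of dx ∧ dy: ∂f_2/∂x - ∂f_1/∂y = ∂(2*x^2 + 1)/∂x - ∂(3*x*(y + 1))/∂y = x
Assembling: d(omega) = (x) dx ∧ dy.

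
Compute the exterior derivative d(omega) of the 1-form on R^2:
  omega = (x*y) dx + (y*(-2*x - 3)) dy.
d(omega) = (-x - 2*y) dx ∧ dy

For a 1-form omega = sum_i f_i dx_i, the exterior derivative is
  d(omega) = sum_{i < j} (∂f_j/∂x_i - ∂f_i/∂x_j) dx_i ∧ dx_j.
  coefficient of dx ∧ dy: ∂f_2/∂x - ∂f_1/∂y = ∂(y*(-2*x - 3))/∂x - ∂(x*y)/∂y = -x - 2*y
Assembling: d(omega) = (-x - 2*y) dx ∧ dy.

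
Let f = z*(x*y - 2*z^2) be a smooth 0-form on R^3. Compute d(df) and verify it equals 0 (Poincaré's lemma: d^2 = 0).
d(df) = 0

Step 1: df = sum_i (∂f/∂x_i) dx_i = (y*z) dx + (x*z) dy + (x*y - 6*z^2) dz.
Step 2: Apply d again. Using the 1-form formula, the coefficient of dx ∧ dy in d(df) is ∂^2 f/∂x ∂y - ∂^2 f/∂y ∂x = (z) - (z) = 0 (equality of mixed partials for smooth f).
Similarly for dx ∧ dz and dy ∧ dz — all coefficients vanish. So d(df) = 0.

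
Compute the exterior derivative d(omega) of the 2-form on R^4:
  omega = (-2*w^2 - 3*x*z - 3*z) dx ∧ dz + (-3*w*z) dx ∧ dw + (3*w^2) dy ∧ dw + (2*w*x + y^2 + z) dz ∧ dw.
d(omega) = (w) dx ∧ dz ∧ dw + (2*y) dy ∧ dz ∧ dw

For a 2-form omega = sum_{i<j} g_{ij} dx_i ∧ dx_j, the exterior derivative is
  d(omega) = sum_{i<j} d(g_{ij}) ∧ dx_i ∧ dx_j = sum_{i<j, k} (∂g_{ij}/∂x_k) dx_k ∧ dx_i ∧ dx_j.
Expand each term, using dx_k ∧ dx_i ∧ dx_j = sgn(permutation) dx_{(a)} ∧ dx_{(b)} ∧ dx_{(c)} with (a < b < c) sorted:
  d(-2*w^2 - 3*x*z - 3*z) includes (∂/∂w)(-2*w^2 - 3*x*z - 3*z) dw = (-4*w) dw, which multiplied by dx ∧ dz gives (-4*w) dx ∧ dz ∧ dw
  d(-3*w*z) includes (∂/∂z)(-3*w*z) dz = (-3*w) dz, which multiplied by dx ∧ dw gives (3*w) dx ∧ dz ∧ dw
  d(2*w*x + y^2 + z) includes (∂/∂x)(2*w*x + y^2 + z) dx = (2*w) dx, which multiplied by dz ∧ dw gives (2*w) dx ∧ dz ∧ dw
  d(2*w*x + y^2 + z) includes (∂/∂y)(2*w*x + y^2 + z) dy = (2*y) dy, which multiplied by dz ∧ dw gives (2*y) dy ∧ dz ∧ dw
Collecting like 3-forms: d(omega) = (w) dx ∧ dz ∧ dw + (2*y) dy ∧ dz ∧ dw.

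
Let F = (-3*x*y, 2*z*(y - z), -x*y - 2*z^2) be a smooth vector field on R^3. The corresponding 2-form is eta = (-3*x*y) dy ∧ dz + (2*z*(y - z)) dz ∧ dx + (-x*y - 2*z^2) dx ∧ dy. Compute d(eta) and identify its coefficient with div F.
d(eta) = (-3*y - 2*z) dx ∧ dy ∧ dz; div F = -3*y - 2*z

For a 2-form in R^3 of the form above, applying d gives a 3-form with coefficient ∂P/∂x + ∂Q/∂y + ∂R/∂z:
  ∂P/∂x = -3*y
  ∂Q/∂y = 2*z
  ∂R/∂z = -4*z
Sum = -3*y - 2*z, which is exactly div F.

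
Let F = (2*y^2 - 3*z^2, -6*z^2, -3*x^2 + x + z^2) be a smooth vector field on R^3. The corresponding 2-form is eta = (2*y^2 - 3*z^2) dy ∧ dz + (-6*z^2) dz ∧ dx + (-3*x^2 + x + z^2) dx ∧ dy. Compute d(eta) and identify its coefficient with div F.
d(eta) = (2*z) dx ∧ dy ∧ dz; div F = 2*z

For a 2-form in R^3 of the form above, applying d gives a 3-form with coefficient ∂P/∂x + ∂Q/∂y + ∂R/∂z:
  ∂P/∂x = 0
  ∂Q/∂y = 0
  ∂R/∂z = 2*z
Sum = 2*z, which is exactly div F.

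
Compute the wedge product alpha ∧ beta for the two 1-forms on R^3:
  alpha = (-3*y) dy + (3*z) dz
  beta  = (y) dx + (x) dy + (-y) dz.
alpha ∧ beta = (3*y^2) dx ∧ dy + (-3*x*z + 3*y^2) dy ∧ dz + (-3*y*z) dx ∧ dz

Distribute the wedge, using dx_i ∧ dx_j = -dx_j ∧ dx_i and dx_i ∧ dx_i = 0. For each pair (i, j) with i < j, the coefficient of dx_i ∧ dx_j in alpha ∧ beta is (alpha_i * beta_j - alpha_j * beta_i). Collecting: alpha ∧ beta = (3*y^2) dx ∧ dy + (-3*x*z + 3*y^2) dy ∧ dz + (-3*y*z) dx ∧ dz.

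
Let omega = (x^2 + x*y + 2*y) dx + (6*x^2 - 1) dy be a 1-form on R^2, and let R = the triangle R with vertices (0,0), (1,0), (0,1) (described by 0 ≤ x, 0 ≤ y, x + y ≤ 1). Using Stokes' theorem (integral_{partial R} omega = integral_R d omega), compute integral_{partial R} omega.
integral_(partial R) omega = 5/6

Stokes: integral_partial_R omega = integral_R d omega with d omega = (∂Q/∂x - ∂P/∂y) dx ∧ dy.
  ∂Q/∂x = 12*x
  ∂P/∂y = x + 2
  integrand = ∂Q/∂x - ∂P/∂y = 11*x - 2.
Integrating over R: integral_0^1 integral_0^{1-x} (11*x - 2) dy dx = 5/6.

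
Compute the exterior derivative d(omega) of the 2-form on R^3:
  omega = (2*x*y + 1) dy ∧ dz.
d(omega) = (2*y) dx ∧ dy ∧ dz

For a 2-form omega = sum_{i<j} g_{ij} dx_i ∧ dx_j, the exterior derivative is
  d(omega) = sum_{i<j} d(g_{ij}) ∧ dx_i ∧ dx_j = sum_{i<j, k} (∂g_{ij}/∂x_k) dx_k ∧ dx_i ∧ dx_j.
Expand each term, using dx_k ∧ dx_i ∧ dx_j = sgn(permutation) dx_{(a)} ∧ dx_{(b)} ∧ dx_{(c)} with (a < b < c) sorted:
  d(2*x*y + 1) includes (∂/∂x)(2*x*y + 1) dx = (2*y) dx, which multiplied by dy ∧ dz gives (2*y) dx ∧ dy ∧ dz
Collecting like 3-forms: d(omega) = (2*y) dx ∧ dy ∧ dz.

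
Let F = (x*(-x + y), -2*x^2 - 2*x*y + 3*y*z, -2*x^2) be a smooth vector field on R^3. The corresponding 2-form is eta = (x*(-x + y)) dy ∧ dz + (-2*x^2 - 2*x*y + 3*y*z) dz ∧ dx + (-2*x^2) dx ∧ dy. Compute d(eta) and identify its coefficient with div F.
d(eta) = (-4*x + y + 3*z) dx ∧ dy ∧ dz; div F = -4*x + y + 3*z

For a 2-form in R^3 of the form above, applying d gives a 3-form with coefficient ∂P/∂x + ∂Q/∂y + ∂R/∂z:
  ∂P/∂x = -2*x + y
  ∂Q/∂y = -2*x + 3*z
  ∂R/∂z = 0
Sum = -4*x + y + 3*z, which is exactly div F.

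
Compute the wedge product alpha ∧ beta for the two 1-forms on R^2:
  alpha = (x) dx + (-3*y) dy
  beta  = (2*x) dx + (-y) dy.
alpha ∧ beta = (5*x*y) dx ∧ dy

Distribute the wedge, using dx_i ∧ dx_j = -dx_j ∧ dx_i and dx_i ∧ dx_i = 0. For each pair (i, j) with i < j, the coefficient of dx_i ∧ dx_j in alpha ∧ beta is (alpha_i * beta_j - alpha_j * beta_i). Collecting: alpha ∧ beta = (5*x*y) dx ∧ dy.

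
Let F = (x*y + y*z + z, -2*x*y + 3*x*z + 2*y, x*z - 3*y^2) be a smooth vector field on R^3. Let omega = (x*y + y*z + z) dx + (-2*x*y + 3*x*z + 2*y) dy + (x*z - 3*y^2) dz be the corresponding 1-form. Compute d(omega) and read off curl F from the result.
d(omega) = (-3*x - 6*y) dy ∧ dz + (y - z + 1) dz ∧ dx + (-x - 2*y + 2*z) dx ∧ dy; curl F = (-3*x - 6*y, y - z + 1, -x - 2*y + 2*z)

d omega = sum_{i<j} (∂f_j/∂x_i - ∂f_i/∂x_j) dx_i ∧ dx_j. Under the identification (dy ∧ dz, dz ∧ dx, dx ∧ dy) ↔ (e_x, e_y, e_z), the coefficients are exactly the components of curl F. Compute:
  ∂R/∂y - ∂Q/∂z = (-6*y) - (3*x) = -3*x - 6*y
  ∂P/∂z - ∂R/∂x = (y + 1) - (z) = y - z + 1
  ∂Q/∂x - ∂P/∂y = (-2*y + 3*z) - (x + z) = -x - 2*y + 2*z.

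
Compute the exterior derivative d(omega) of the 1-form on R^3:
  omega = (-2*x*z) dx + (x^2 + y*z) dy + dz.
d(omega) = (2*x) dx ∧ dy + (2*x) dx ∧ dz + (-y) dy ∧ dz

For a 1-form omega = sum_i f_i dx_i, the exterior derivative is
  d(omega) = sum_{i < j} (∂f_j/∂x_i - ∂f_i/∂x_j) dx_i ∧ dx_j.
  coefficient of dx ∧ dy: ∂f_2/∂x - ∂f_1/∂y = ∂(x^2 + y*z)/∂x - ∂(-2*x*z)/∂y = 2*x
  coefficient of dx ∧ dz: ∂f_3/∂x - ∂f_1/∂z = ∂(1)/∂x - ∂(-2*x*z)/∂z = 2*x
  coefficient of dy ∧ dz: ∂f_3/∂y - ∂f_2/∂z = ∂(1)/∂y - ∂(x^2 + y*z)/∂z = -y
Assembling: d(omega) = (2*x) dx ∧ dy + (2*x) dx ∧ dz + (-y) dy ∧ dz.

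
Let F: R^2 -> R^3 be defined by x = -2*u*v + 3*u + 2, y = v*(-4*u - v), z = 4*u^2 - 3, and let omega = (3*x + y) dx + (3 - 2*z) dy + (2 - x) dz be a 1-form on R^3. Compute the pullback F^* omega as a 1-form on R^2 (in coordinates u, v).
F^* omega = (48*u^2*v - 24*u^2 + 20*u*v^2 - 48*u*v + 27*u + 2*v^3 - 3*v^2 - 48*v + 18) du + (32*u^3 + 36*u^2*v - 18*u^2 + 2*u*v^2 - 48*u - 18*v) dv

Using F^*(f dg) = (f ∘ F) d(g ∘ F), substitute each coordinate x_i by F_i(u, v) in f_i, and replace dx_i by d F_i = (∂F_i/∂u) du + (∂F_i/∂v) dv.
  For the x component: f_1(F) = -10*u*v + 9*u - v^2 + 6; d F_1 = (3 - 2*v) du + (-2*u) dv
  For the y component: f_2(F) = 9 - 8*u^2; d F_2 = (-4*v) du + (-4*u - 2*v) dv
  For the z component: f_3(F) = u*(2*v - 3); d F_3 = (8*u) du + (0) dv
Combining and collecting du, dv coefficients:
  coeff of du: 48*u^2*v - 24*u^2 + 20*u*v^2 - 48*u*v + 27*u + 2*v^3 - 3*v^2 - 48*v + 18
  coeff of dv: 32*u^3 + 36*u^2*v - 18*u^2 + 2*u*v^2 - 48*u - 18*v
F^* omega = (48*u^2*v - 24*u^2 + 20*u*v^2 - 48*u*v + 27*u + 2*v^3 - 3*v^2 - 48*v + 18) du + (32*u^3 + 36*u^2*v - 18*u^2 + 2*u*v^2 - 48*u - 18*v) dv.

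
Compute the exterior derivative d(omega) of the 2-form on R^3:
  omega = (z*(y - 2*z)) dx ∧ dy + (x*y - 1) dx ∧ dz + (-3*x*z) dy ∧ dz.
d(omega) = (-x + y - 7*z) dx ∧ dy ∧ dz

For a 2-form omega = sum_{i<j} g_{ij} dx_i ∧ dx_j, the exterior derivative is
  d(omega) = sum_{i<j} d(g_{ij}) ∧ dx_i ∧ dx_j = sum_{i<j, k} (∂g_{ij}/∂x_k) dx_k ∧ dx_i ∧ dx_j.
Expand each term, using dx_k ∧ dx_i ∧ dx_j = sgn(permutation) dx_{(a)} ∧ dx_{(b)} ∧ dx_{(c)} with (a < b < c) sorted:
  d(z*(y - 2*z)) includes (∂/∂z)(z*(y - 2*z)) dz = (y - 4*z) dz, which multiplied by dx ∧ dy gives (y - 4*z) dx ∧ dy ∧ dz
  d(x*y - 1) includes (∂/∂y)(x*y - 1) dy = (x) dy, which multiplied by dx ∧ dz gives (-x) dx ∧ dy ∧ dz
  d(-3*x*z) includes (∂/∂x)(-3*x*z) dx = (-3*z) dx, which multiplied by dy ∧ dz gives (-3*z) dx ∧ dy ∧ dz
Collecting like 3-forms: d(omega) = (-x + y - 7*z) dx ∧ dy ∧ dz.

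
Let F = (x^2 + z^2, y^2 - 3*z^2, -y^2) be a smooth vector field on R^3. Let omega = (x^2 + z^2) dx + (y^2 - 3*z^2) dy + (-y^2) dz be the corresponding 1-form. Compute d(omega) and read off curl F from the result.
d(omega) = (-2*y + 6*z) dy ∧ dz + (2*z) dz ∧ dx + (0) dx ∧ dy; curl F = (-2*y + 6*z, 2*z, 0)

d omega = sum_{i<j} (∂f_j/∂x_i - ∂f_i/∂x_j) dx_i ∧ dx_j. Under the identification (dy ∧ dz, dz ∧ dx, dx ∧ dy) ↔ (e_x, e_y, e_z), the coefficients are exactly the components of curl F. Compute:
  ∂R/∂y - ∂Q/∂z = (-2*y) - (-6*z) = -2*y + 6*z
  ∂P/∂z - ∂R/∂x = (2*z) - (0) = 2*z
  ∂Q/∂x - ∂P/∂y = (0) - (0) = 0.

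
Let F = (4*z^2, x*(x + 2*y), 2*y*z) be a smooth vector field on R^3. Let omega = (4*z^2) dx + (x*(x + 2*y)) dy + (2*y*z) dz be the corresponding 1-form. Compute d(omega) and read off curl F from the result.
d(omega) = (2*z) dy ∧ dz + (8*z) dz ∧ dx + (2*x + 2*y) dx ∧ dy; curl F = (2*z, 8*z, 2*x + 2*y)

d omega = sum_{i<j} (∂f_j/∂x_i - ∂f_i/∂x_j) dx_i ∧ dx_j. Under the identification (dy ∧ dz, dz ∧ dx, dx ∧ dy) ↔ (e_x, e_y, e_z), the coefficients are exactly the components of curl F. Compute:
  ∂R/∂y - ∂Q/∂z = (2*z) - (0) = 2*z
  ∂P/∂z - ∂R/∂x = (8*z) - (0) = 8*z
  ∂Q/∂x - ∂P/∂y = (2*x + 2*y) - (0) = 2*x + 2*y.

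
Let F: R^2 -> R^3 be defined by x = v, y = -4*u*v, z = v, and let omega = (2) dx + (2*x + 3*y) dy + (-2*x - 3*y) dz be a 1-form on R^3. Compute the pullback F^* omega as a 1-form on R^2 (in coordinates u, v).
F^* omega = (v^2*(48*u - 8)) du + (48*u^2*v + 4*u*v - 2*v + 2) dv

Using F^*(f dg) = (f ∘ F) d(g ∘ F), substitute each coordinate x_i by F_i(u, v) in f_i, and replace dx_i by d F_i = (∂F_i/∂u) du + (∂F_i/∂v) dv.
  For the x component: f_1(F) = 2; d F_1 = (0) du + (1) dv
  For the y component: f_2(F) = 2*v*(1 - 6*u); d F_2 = (-4*v) du + (-4*u) dv
  For the z component: f_3(F) = 2*v*(6*u - 1); d F_3 = (0) du + (1) dv
Combining and collecting du, dv coefficients:
  coeff of du: v^2*(48*u - 8)
  coeff of dv: 48*u^2*v + 4*u*v - 2*v + 2
F^* omega = (v^2*(48*u - 8)) du + (48*u^2*v + 4*u*v - 2*v + 2) dv.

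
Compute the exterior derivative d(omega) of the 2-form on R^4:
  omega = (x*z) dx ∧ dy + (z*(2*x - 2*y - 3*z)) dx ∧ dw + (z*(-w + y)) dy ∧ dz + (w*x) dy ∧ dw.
d(omega) = (x) dx ∧ dy ∧ dz + (w + 2*z) dx ∧ dy ∧ dw + (-2*x + 2*y + 6*z) dx ∧ dz ∧ dw + (-z) dy ∧ dz ∧ dw

For a 2-form omega = sum_{i<j} g_{ij} dx_i ∧ dx_j, the exterior derivative is
  d(omega) = sum_{i<j} d(g_{ij}) ∧ dx_i ∧ dx_j = sum_{i<j, k} (∂g_{ij}/∂x_k) dx_k ∧ dx_i ∧ dx_j.
Expand each term, using dx_k ∧ dx_i ∧ dx_j = sgn(permutation) dx_{(a)} ∧ dx_{(b)} ∧ dx_{(c)} with (a < b < c) sorted:
  d(x*z) includes (∂/∂z)(x*z) dz = (x) dz, which multiplied by dx ∧ dy gives (x) dx ∧ dy ∧ dz
  d(z*(2*x - 2*y - 3*z)) includes (∂/∂y)(z*(2*x - 2*y - 3*z)) dy = (-2*z) dy, which multiplied by dx ∧ dw gives (2*z) dx ∧ dy ∧ dw
  d(z*(2*x - 2*y - 3*z)) includes (∂/∂z)(z*(2*x - 2*y - 3*z)) dz = (2*x - 2*y - 6*z) dz, which multiplied by dx ∧ dw gives (-2*x + 2*y + 6*z) dx ∧ dz ∧ dw
  d(z*(-w + y)) includes (∂/∂w)(z*(-w + y)) dw = (-z) dw, which multiplied by dy ∧ dz gives (-z) dy ∧ dz ∧ dw
  d(w*x) includes (∂/∂x)(w*x) dx = (w) dx, which multiplied by dy ∧ dw gives (w) dx ∧ dy ∧ dw
Collecting like 3-forms: d(omega) = (x) dx ∧ dy ∧ dz + (w + 2*z) dx ∧ dy ∧ dw + (-2*x + 2*y + 6*z) dx ∧ dz ∧ dw + (-z) dy ∧ dz ∧ dw.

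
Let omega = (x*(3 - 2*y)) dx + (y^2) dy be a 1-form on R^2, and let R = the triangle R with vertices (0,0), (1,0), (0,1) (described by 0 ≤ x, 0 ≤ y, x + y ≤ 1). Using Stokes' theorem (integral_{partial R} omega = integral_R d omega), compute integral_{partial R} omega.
integral_(partial R) omega = 1/3

Stokes: integral_partial_R omega = integral_R d omega with d omega = (∂Q/∂x - ∂P/∂y) dx ∧ dy.
  ∂Q/∂x = 0
  ∂P/∂y = -2*x
  integrand = ∂Q/∂x - ∂P/∂y = 2*x.
Integrating over R: integral_0^1 integral_0^{1-x} (2*x) dy dx = 1/3.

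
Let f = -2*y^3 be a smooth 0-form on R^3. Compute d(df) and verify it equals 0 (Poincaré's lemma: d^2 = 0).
d(df) = 0

Step 1: df = sum_i (∂f/∂x_i) dx_i = (0) dx + (-6*y^2) dy + (0) dz.
Step 2: Apply d again. Using the 1-form formula, the coefficient of dx ∧ dy in d(df) is ∂^2 f/∂x ∂y - ∂^2 f/∂y ∂x = (0) - (0) = 0 (equality of mixed partials for smooth f).
Similarly for dx ∧ dz and dy ∧ dz — all coefficients vanish. So d(df) = 0.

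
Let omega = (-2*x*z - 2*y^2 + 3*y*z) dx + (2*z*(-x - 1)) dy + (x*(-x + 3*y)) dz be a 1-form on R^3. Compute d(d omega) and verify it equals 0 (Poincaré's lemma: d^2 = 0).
d(d omega) = 0

Step 1: d omega = sum_{i<j} (∂f_j/∂x_i - ∂f_i/∂x_j) dx_i ∧ dx_j:
  coeff of dx ∧ dy: 4*y - 5*z
  coeff of dx ∧ dz: 0
  coeff of dy ∧ dz: 5*x + 2
Step 2: Apply d again to each 2-form coefficient. The only possible 3-form in R^3 is dx ∧ dy ∧ dz, with coefficient
  ∂(coeff of dy∧dz)/∂x - ∂(coeff of dx∧dz)/∂y + ∂(coeff of dx∧dy)/∂z
  = ∂/∂x (5*x + 2) - ∂/∂y (0) + ∂/∂z (4*y - 5*z).
Each of these terms simplifies to sums of mixed partials that cancel in pairs. The result is 0 (by equality of mixed partials for smooth functions — Schwarz / Clairaut).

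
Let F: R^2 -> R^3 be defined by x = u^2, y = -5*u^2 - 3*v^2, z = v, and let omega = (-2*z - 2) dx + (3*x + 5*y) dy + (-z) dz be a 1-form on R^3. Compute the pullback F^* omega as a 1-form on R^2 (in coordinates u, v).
F^* omega = (2*u*(110*u^2 + 75*v^2 - 2*v - 2)) du + (v*(132*u^2 + 90*v^2 - 1)) dv

Using F^*(f dg) = (f ∘ F) d(g ∘ F), substitute each coordinate x_i by F_i(u, v) in f_i, and replace dx_i by d F_i = (∂F_i/∂u) du + (∂F_i/∂v) dv.
  For the x component: f_1(F) = -2*v - 2; d F_1 = (2*u) du + (0) dv
  For the y component: f_2(F) = -22*u^2 - 15*v^2; d F_2 = (-10*u) du + (-6*v) dv
  For the z component: f_3(F) = -v; d F_3 = (0) du + (1) dv
Combining and collecting du, dv coefficients:
  coeff of du: 2*u*(110*u^2 + 75*v^2 - 2*v - 2)
  coeff of dv: v*(132*u^2 + 90*v^2 - 1)
F^* omega = (2*u*(110*u^2 + 75*v^2 - 2*v - 2)) du + (v*(132*u^2 + 90*v^2 - 1)) dv.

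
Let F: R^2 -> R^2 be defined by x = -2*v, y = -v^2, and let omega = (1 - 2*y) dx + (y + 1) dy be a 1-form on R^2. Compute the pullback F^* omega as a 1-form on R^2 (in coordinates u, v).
F^* omega = (2*v^3 - 4*v^2 - 2*v - 2) dv

Using F^*(f dg) = (f ∘ F) d(g ∘ F), substitute each coordinate x_i by F_i(u, v) in f_i, and replace dx_i by d F_i = (∂F_i/∂u) du + (∂F_i/∂v) dv.
  For the x component: f_1(F) = 2*v^2 + 1; d F_1 = (0) du + (-2) dv
  For the y component: f_2(F) = 1 - v^2; d F_2 = (0) du + (-2*v) dv
Combining and collecting du, dv coefficients:
  coeff of du: 0
  coeff of dv: 2*v^3 - 4*v^2 - 2*v - 2
F^* omega = (2*v^3 - 4*v^2 - 2*v - 2) dv.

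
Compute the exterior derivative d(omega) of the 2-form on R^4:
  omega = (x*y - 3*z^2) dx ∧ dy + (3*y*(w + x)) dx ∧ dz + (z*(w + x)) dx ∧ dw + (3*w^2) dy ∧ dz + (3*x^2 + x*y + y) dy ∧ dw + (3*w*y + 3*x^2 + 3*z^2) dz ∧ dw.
d(omega) = (-3*w - 3*x - 6*z) dx ∧ dy ∧ dz + (-w + 5*x + 3*y) dx ∧ dz ∧ dw + (9*w) dy ∧ dz ∧ dw + (6*x + y) dx ∧ dy ∧ dw

For a 2-form omega = sum_{i<j} g_{ij} dx_i ∧ dx_j, the exterior derivative is
  d(omega) = sum_{i<j} d(g_{ij}) ∧ dx_i ∧ dx_j = sum_{i<j, k} (∂g_{ij}/∂x_k) dx_k ∧ dx_i ∧ dx_j.
Expand each term, using dx_k ∧ dx_i ∧ dx_j = sgn(permutation) dx_{(a)} ∧ dx_{(b)} ∧ dx_{(c)} with (a < b < c) sorted:
  d(x*y - 3*z^2) includes (∂/∂z)(x*y - 3*z^2) dz = (-6*z) dz, which multiplied by dx ∧ dy gives (-6*z) dx ∧ dy ∧ dz
  d(3*y*(w + x)) includes (∂/∂y)(3*y*(w + x)) dy = (3*w + 3*x) dy, which multiplied by dx ∧ dz gives (-3*w - 3*x) dx ∧ dy ∧ dz
  d(3*y*(w + x)) includes (∂/∂w)(3*y*(w + x)) dw = (3*y) dw, which multiplied by dx ∧ dz gives (3*y) dx ∧ dz ∧ dw
  d(z*(w + x)) includes (∂/∂z)(z*(w + x)) dz = (w + x) dz, which multiplied by dx ∧ dw gives (-w - x) dx ∧ dz ∧ dw
  d(3*w^2) includes (∂/∂w)(3*w^2) dw = (6*w) dw, which multiplied by dy ∧ dz gives (6*w) dy ∧ dz ∧ dw
  d(3*x^2 + x*y + y) includes (∂/∂x)(3*x^2 + x*y + y) dx = (6*x + y) dx, which multiplied by dy ∧ dw gives (6*x + y) dx ∧ dy ∧ dw
  d(3*w*y + 3*x^2 + 3*z^2) includes (∂/∂x)(3*w*y + 3*x^2 + 3*z^2) dx = (6*x) dx, which multiplied by dz ∧ dw gives (6*x) dx ∧ dz ∧ dw
  d(3*w*y + 3*x^2 + 3*z^2) includes (∂/∂y)(3*w*y + 3*x^2 + 3*z^2) dy = (3*w) dy, which multiplied by dz ∧ dw gives (3*w) dy ∧ dz ∧ dw
Collecting like 3-forms: d(omega) = (-3*w - 3*x - 6*z) dx ∧ dy ∧ dz + (-w + 5*x + 3*y) dx ∧ dz ∧ dw + (9*w) dy ∧ dz ∧ dw + (6*x + y) dx ∧ dy ∧ dw.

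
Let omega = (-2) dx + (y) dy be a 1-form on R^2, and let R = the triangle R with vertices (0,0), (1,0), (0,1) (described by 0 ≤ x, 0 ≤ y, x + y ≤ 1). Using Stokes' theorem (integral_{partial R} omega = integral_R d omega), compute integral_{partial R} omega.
integral_(partial R) omega = 0

Stokes: integral_partial_R omega = integral_R d omega with d omega = (∂Q/∂x - ∂P/∂y) dx ∧ dy.
  ∂Q/∂x = 0
  ∂P/∂y = 0
  integrand = ∂Q/∂x - ∂P/∂y = 0.
Integrating over R: integral_0^1 integral_0^{1-x} (0) dy dx = 0.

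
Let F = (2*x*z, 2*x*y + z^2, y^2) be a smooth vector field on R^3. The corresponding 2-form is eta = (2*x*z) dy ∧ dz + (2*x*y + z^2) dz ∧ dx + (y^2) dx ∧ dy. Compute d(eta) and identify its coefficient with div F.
d(eta) = (2*x + 2*z) dx ∧ dy ∧ dz; div F = 2*x + 2*z

For a 2-form in R^3 of the form above, applying d gives a 3-form with coefficient ∂P/∂x + ∂Q/∂y + ∂R/∂z:
  ∂P/∂x = 2*z
  ∂Q/∂y = 2*x
  ∂R/∂z = 0
Sum = 2*x + 2*z, which is exactly div F.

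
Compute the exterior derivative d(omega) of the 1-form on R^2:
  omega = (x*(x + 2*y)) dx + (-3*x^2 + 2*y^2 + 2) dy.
d(omega) = (-8*x) dx ∧ dy

For a 1-form omega = sum_i f_i dx_i, the exterior derivative is
  d(omega) = sum_{i < j} (∂f_j/∂x_i - ∂f_i/∂x_j) dx_i ∧ dx_j.
  coefficient of dx ∧ dy: ∂f_2/∂x - ∂f_1/∂y = ∂(-3*x^2 + 2*y^2 + 2)/∂x - ∂(x*(x + 2*y))/∂y = -8*x
Assembling: d(omega) = (-8*x) dx ∧ dy.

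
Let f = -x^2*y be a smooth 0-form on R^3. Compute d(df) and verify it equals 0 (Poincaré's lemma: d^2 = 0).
d(df) = 0

Step 1: df = sum_i (∂f/∂x_i) dx_i = (-2*x*y) dx + (-x^2) dy + (0) dz.
Step 2: Apply d again. Using the 1-form formula, the coefficient of dx ∧ dy in d(df) is ∂^2 f/∂x ∂y - ∂^2 f/∂y ∂x = (-2*x) - (-2*x) = 0 (equality of mixed partials for smooth f).
Similarly for dx ∧ dz and dy ∧ dz — all coefficients vanish. So d(df) = 0.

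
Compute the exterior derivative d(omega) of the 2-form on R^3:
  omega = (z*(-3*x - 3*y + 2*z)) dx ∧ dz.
d(omega) = (3*z) dx ∧ dy ∧ dz

For a 2-form omega = sum_{i<j} g_{ij} dx_i ∧ dx_j, the exterior derivative is
  d(omega) = sum_{i<j} d(g_{ij}) ∧ dx_i ∧ dx_j = sum_{i<j, k} (∂g_{ij}/∂x_k) dx_k ∧ dx_i ∧ dx_j.
Expand each term, using dx_k ∧ dx_i ∧ dx_j = sgn(permutation) dx_{(a)} ∧ dx_{(b)} ∧ dx_{(c)} with (a < b < c) sorted:
  d(z*(-3*x - 3*y + 2*z)) includes (∂/∂y)(z*(-3*x - 3*y + 2*z)) dy = (-3*z) dy, which multiplied by dx ∧ dz gives (3*z) dx ∧ dy ∧ dz
Collecting like 3-forms: d(omega) = (3*z) dx ∧ dy ∧ dz.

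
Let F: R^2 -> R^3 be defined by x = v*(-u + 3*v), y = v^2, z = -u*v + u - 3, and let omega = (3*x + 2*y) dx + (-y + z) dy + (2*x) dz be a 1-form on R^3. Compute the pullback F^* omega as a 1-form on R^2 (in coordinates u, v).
F^* omega = (v*(5*u*v - 2*u - 17*v^2 + 6*v)) du + (v*(5*u^2 - 37*u*v + 2*u + 64*v^2 - 6)) dv

Using F^*(f dg) = (f ∘ F) d(g ∘ F), substitute each coordinate x_i by F_i(u, v) in f_i, and replace dx_i by d F_i = (∂F_i/∂u) du + (∂F_i/∂v) dv.
  For the x component: f_1(F) = v*(-3*u + 11*v); d F_1 = (-v) du + (-u + 6*v) dv
  For the y component: f_2(F) = -u*v + u - v^2 - 3; d F_2 = (0) du + (2*v) dv
  For the z component: f_3(F) = 2*v*(-u + 3*v); d F_3 = (1 - v) du + (-u) dv
Combining and collecting du, dv coefficients:
  coeff of du: v*(5*u*v - 2*u - 17*v^2 + 6*v)
  coeff of dv: v*(5*u^2 - 37*u*v + 2*u + 64*v^2 - 6)
F^* omega = (v*(5*u*v - 2*u - 17*v^2 + 6*v)) du + (v*(5*u^2 - 37*u*v + 2*u + 64*v^2 - 6)) dv.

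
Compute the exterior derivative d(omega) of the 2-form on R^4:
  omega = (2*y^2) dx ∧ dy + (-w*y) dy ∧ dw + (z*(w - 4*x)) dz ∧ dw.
d(omega) = (-4*z) dx ∧ dz ∧ dw

For a 2-form omega = sum_{i<j} g_{ij} dx_i ∧ dx_j, the exterior derivative is
  d(omega) = sum_{i<j} d(g_{ij}) ∧ dx_i ∧ dx_j = sum_{i<j, k} (∂g_{ij}/∂x_k) dx_k ∧ dx_i ∧ dx_j.
Expand each term, using dx_k ∧ dx_i ∧ dx_j = sgn(permutation) dx_{(a)} ∧ dx_{(b)} ∧ dx_{(c)} with (a < b < c) sorted:
  d(z*(w - 4*x)) includes (∂/∂x)(z*(w - 4*x)) dx = (-4*z) dx, which multiplied by dz ∧ dw gives (-4*z) dx ∧ dz ∧ dw
Collecting like 3-forms: d(omega) = (-4*z) dx ∧ dz ∧ dw.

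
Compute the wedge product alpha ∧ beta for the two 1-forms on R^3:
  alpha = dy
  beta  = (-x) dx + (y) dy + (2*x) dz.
alpha ∧ beta = (x) dx ∧ dy + (2*x) dy ∧ dz

Distribute the wedge, using dx_i ∧ dx_j = -dx_j ∧ dx_i and dx_i ∧ dx_i = 0. For each pair (i, j) with i < j, the coefficient of dx_i ∧ dx_j in alpha ∧ beta is (alpha_i * beta_j - alpha_j * beta_i). Collecting: alpha ∧ beta = (x) dx ∧ dy + (2*x) dy ∧ dz.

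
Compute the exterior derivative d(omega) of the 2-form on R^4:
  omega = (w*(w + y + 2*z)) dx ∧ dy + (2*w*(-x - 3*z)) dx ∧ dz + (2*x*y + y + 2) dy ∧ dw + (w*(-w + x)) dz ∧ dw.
d(omega) = (2*w) dx ∧ dy ∧ dz + (2*w + 3*y + 2*z) dx ∧ dy ∧ dw + (w - 2*x - 6*z) dx ∧ dz ∧ dw

For a 2-form omega = sum_{i<j} g_{ij} dx_i ∧ dx_j, the exterior derivative is
  d(omega) = sum_{i<j} d(g_{ij}) ∧ dx_i ∧ dx_j = sum_{i<j, k} (∂g_{ij}/∂x_k) dx_k ∧ dx_i ∧ dx_j.
Expand each term, using dx_k ∧ dx_i ∧ dx_j = sgn(permutation) dx_{(a)} ∧ dx_{(b)} ∧ dx_{(c)} with (a < b < c) sorted:
  d(w*(w + y + 2*z)) includes (∂/∂z)(w*(w + y + 2*z)) dz = (2*w) dz, which multiplied by dx ∧ dy gives (2*w) dx ∧ dy ∧ dz
  d(w*(w + y + 2*z)) includes (∂/∂w)(w*(w + y + 2*z)) dw = (2*w + y + 2*z) dw, which multiplied by dx ∧ dy gives (2*w + y + 2*z) dx ∧ dy ∧ dw
  d(2*w*(-x - 3*z)) includes (∂/∂w)(2*w*(-x - 3*z)) dw = (-2*x - 6*z) dw, which multiplied by dx ∧ dz gives (-2*x - 6*z) dx ∧ dz ∧ dw
  d(2*x*y + y + 2) includes (∂/∂x)(2*x*y + y + 2) dx = (2*y) dx, which multiplied by dy ∧ dw gives (2*y) dx ∧ dy ∧ dw
  d(w*(-w + x)) includes (∂/∂x)(w*(-w + x)) dx = (w) dx, which multiplied by dz ∧ dw gives (w) dx ∧ dz ∧ dw
Collecting like 3-forms: d(omega) = (2*w) dx ∧ dy ∧ dz + (2*w + 3*y + 2*z) dx ∧ dy ∧ dw + (w - 2*x - 6*z) dx ∧ dz ∧ dw.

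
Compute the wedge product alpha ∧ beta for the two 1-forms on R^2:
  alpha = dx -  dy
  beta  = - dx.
alpha ∧ beta = (-1) dx ∧ dy

Distribute the wedge, using dx_i ∧ dx_j = -dx_j ∧ dx_i and dx_i ∧ dx_i = 0. For each pair (i, j) with i < j, the coefficient of dx_i ∧ dx_j in alpha ∧ beta is (alpha_i * beta_j - alpha_j * beta_i). Collecting: alpha ∧ beta = (-1) dx ∧ dy.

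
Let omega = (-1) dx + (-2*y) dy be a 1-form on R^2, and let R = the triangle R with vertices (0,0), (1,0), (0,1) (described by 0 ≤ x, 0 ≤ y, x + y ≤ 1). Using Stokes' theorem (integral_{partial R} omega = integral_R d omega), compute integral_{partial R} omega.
integral_(partial R) omega = 0

Stokes: integral_partial_R omega = integral_R d omega with d omega = (∂Q/∂x - ∂P/∂y) dx ∧ dy.
  ∂Q/∂x = 0
  ∂P/∂y = 0
  integrand = ∂Q/∂x - ∂P/∂y = 0.
Integrating over R: integral_0^1 integral_0^{1-x} (0) dy dx = 0.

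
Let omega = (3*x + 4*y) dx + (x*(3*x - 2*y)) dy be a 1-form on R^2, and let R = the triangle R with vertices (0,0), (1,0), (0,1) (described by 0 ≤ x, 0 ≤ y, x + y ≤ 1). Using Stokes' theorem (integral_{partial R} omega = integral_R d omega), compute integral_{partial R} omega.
integral_(partial R) omega = -4/3

Stokes: integral_partial_R omega = integral_R d omega with d omega = (∂Q/∂x - ∂P/∂y) dx ∧ dy.
  ∂Q/∂x = 6*x - 2*y
  ∂P/∂y = 4
  integrand = ∂Q/∂x - ∂P/∂y = 6*x - 2*y - 4.
Integrating over R: integral_0^1 integral_0^{1-x} (6*x - 2*y - 4) dy dx = -4/3.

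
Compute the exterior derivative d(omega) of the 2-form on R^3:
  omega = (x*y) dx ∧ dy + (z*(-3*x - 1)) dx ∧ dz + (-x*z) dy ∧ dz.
d(omega) = (-z) dx ∧ dy ∧ dz

For a 2-form omega = sum_{i<j} g_{ij} dx_i ∧ dx_j, the exterior derivative is
  d(omega) = sum_{i<j} d(g_{ij}) ∧ dx_i ∧ dx_j = sum_{i<j, k} (∂g_{ij}/∂x_k) dx_k ∧ dx_i ∧ dx_j.
Expand each term, using dx_k ∧ dx_i ∧ dx_j = sgn(permutation) dx_{(a)} ∧ dx_{(b)} ∧ dx_{(c)} with (a < b < c) sorted:
  d(-x*z) includes (∂/∂x)(-x*z) dx = (-z) dx, which multiplied by dy ∧ dz gives (-z) dx ∧ dy ∧ dz
Collecting like 3-forms: d(omega) = (-z) dx ∧ dy ∧ dz.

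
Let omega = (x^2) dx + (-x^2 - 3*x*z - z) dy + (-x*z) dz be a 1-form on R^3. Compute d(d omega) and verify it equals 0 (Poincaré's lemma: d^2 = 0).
d(d omega) = 0

Step 1: d omega = sum_{i<j} (∂f_j/∂x_i - ∂f_i/∂x_j) dx_i ∧ dx_j:
  coeff of dx ∧ dy: -2*x - 3*z
  coeff of dx ∧ dz: -z
  coeff of dy ∧ dz: 3*x + 1
Step 2: Apply d again to each 2-form coefficient. The only possible 3-form in R^3 is dx ∧ dy ∧ dz, with coefficient
  ∂(coeff of dy∧dz)/∂x - ∂(coeff of dx∧dz)/∂y + ∂(coeff of dx∧dy)/∂z
  = ∂/∂x (3*x + 1) - ∂/∂y (-z) + ∂/∂z (-2*x - 3*z).
Each of these terms simplifies to sums of mixed partials that cancel in pairs. The result is 0 (by equality of mixed partials for smooth functions — Schwarz / Clairaut).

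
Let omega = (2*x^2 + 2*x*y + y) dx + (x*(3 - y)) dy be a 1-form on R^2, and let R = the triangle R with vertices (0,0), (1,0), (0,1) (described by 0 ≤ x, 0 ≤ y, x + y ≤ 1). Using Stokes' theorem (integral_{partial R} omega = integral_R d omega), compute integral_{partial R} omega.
integral_(partial R) omega = 1/2

Stokes: integral_partial_R omega = integral_R d omega with d omega = (∂Q/∂x - ∂P/∂y) dx ∧ dy.
  ∂Q/∂x = 3 - y
  ∂P/∂y = 2*x + 1
  integrand = ∂Q/∂x - ∂P/∂y = -2*x - y + 2.
Integrating over R: integral_0^1 integral_0^{1-x} (-2*x - y + 2) dy dx = 1/2.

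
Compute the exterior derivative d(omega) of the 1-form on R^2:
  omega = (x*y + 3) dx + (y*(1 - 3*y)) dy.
d(omega) = (-x) dx ∧ dy

For a 1-form omega = sum_i f_i dx_i, the exterior derivative is
  d(omega) = sum_{i < j} (∂f_j/∂x_i - ∂f_i/∂x_j) dx_i ∧ dx_j.
  coefficient of dx ∧ dy: ∂f_2/∂x - ∂f_1/∂y = ∂(y*(1 - 3*y))/∂x - ∂(x*y + 3)/∂y = -x
Assembling: d(omega) = (-x) dx ∧ dy.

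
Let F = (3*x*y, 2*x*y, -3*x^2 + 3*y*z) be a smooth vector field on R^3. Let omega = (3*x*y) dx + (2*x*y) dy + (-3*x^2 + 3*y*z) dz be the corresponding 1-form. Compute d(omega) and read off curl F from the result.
d(omega) = (3*z) dy ∧ dz + (6*x) dz ∧ dx + (-3*x + 2*y) dx ∧ dy; curl F = (3*z, 6*x, -3*x + 2*y)

d omega = sum_{i<j} (∂f_j/∂x_i - ∂f_i/∂x_j) dx_i ∧ dx_j. Under the identification (dy ∧ dz, dz ∧ dx, dx ∧ dy) ↔ (e_x, e_y, e_z), the coefficients are exactly the components of curl F. Compute:
  ∂R/∂y - ∂Q/∂z = (3*z) - (0) = 3*z
  ∂P/∂z - ∂R/∂x = (0) - (-6*x) = 6*x
  ∂Q/∂x - ∂P/∂y = (2*y) - (3*x) = -3*x + 2*y.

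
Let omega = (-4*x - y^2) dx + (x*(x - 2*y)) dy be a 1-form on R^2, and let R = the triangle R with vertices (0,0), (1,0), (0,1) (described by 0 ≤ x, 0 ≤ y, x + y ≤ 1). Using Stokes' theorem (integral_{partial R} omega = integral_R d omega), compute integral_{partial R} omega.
integral_(partial R) omega = 1/3

Stokes: integral_partial_R omega = integral_R d omega with d omega = (∂Q/∂x - ∂P/∂y) dx ∧ dy.
  ∂Q/∂x = 2*x - 2*y
  ∂P/∂y = -2*y
  integrand = ∂Q/∂x - ∂P/∂y = 2*x.
Integrating over R: integral_0^1 integral_0^{1-x} (2*x) dy dx = 1/3.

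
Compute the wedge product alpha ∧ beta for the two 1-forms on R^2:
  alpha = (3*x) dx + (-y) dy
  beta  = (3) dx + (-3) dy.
alpha ∧ beta = (-9*x + 3*y) dx ∧ dy

Distribute the wedge, using dx_i ∧ dx_j = -dx_j ∧ dx_i and dx_i ∧ dx_i = 0. For each pair (i, j) with i < j, the coefficient of dx_i ∧ dx_j in alpha ∧ beta is (alpha_i * beta_j - alpha_j * beta_i). Collecting: alpha ∧ beta = (-9*x + 3*y) dx ∧ dy.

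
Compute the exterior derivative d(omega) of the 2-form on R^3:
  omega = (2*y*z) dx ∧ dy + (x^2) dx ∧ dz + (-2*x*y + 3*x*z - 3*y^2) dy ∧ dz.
d(omega) = (3*z) dx ∧ dy ∧ dz

For a 2-form omega = sum_{i<j} g_{ij} dx_i ∧ dx_j, the exterior derivative is
  d(omega) = sum_{i<j} d(g_{ij}) ∧ dx_i ∧ dx_j = sum_{i<j, k} (∂g_{ij}/∂x_k) dx_k ∧ dx_i ∧ dx_j.
Expand each term, using dx_k ∧ dx_i ∧ dx_j = sgn(permutation) dx_{(a)} ∧ dx_{(b)} ∧ dx_{(c)} with (a < b < c) sorted:
  d(2*y*z) includes (∂/∂z)(2*y*z) dz = (2*y) dz, which multiplied by dx ∧ dy gives (2*y) dx ∧ dy ∧ dz
  d(-2*x*y + 3*x*z - 3*y^2) includes (∂/∂x)(-2*x*y + 3*x*z - 3*y^2) dx = (-2*y + 3*z) dx, which multiplied by dy ∧ dz gives (-2*y + 3*z) dx ∧ dy ∧ dz
Collecting like 3-forms: d(omega) = (3*z) dx ∧ dy ∧ dz.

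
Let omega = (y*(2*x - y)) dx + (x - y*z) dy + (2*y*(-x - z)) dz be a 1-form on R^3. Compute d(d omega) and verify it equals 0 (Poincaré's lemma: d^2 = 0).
d(d omega) = 0

Step 1: d omega = sum_{i<j} (∂f_j/∂x_i - ∂f_i/∂x_j) dx_i ∧ dx_j:
  coeff of dx ∧ dy: -2*x + 2*y + 1
  coeff of dx ∧ dz: -2*y
  coeff of dy ∧ dz: -2*x + y - 2*z
Step 2: Apply d again to each 2-form coefficient. The only possible 3-form in R^3 is dx ∧ dy ∧ dz, with coefficient
  ∂(coeff of dy∧dz)/∂x - ∂(coeff of dx∧dz)/∂y + ∂(coeff of dx∧dy)/∂z
  = ∂/∂x (-2*x + y - 2*z) - ∂/∂y (-2*y) + ∂/∂z (-2*x + 2*y + 1).
Each of these terms simplifies to sums of mixed partials that cancel in pairs. The result is 0 (by equality of mixed partials for smooth functions — Schwarz / Clairaut).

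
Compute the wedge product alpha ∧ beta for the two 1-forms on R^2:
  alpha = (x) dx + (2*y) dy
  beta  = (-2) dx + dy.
alpha ∧ beta = (x + 4*y) dx ∧ dy

Distribute the wedge, using dx_i ∧ dx_j = -dx_j ∧ dx_i and dx_i ∧ dx_i = 0. For each pair (i, j) with i < j, the coefficient of dx_i ∧ dx_j in alpha ∧ beta is (alpha_i * beta_j - alpha_j * beta_i). Collecting: alpha ∧ beta = (x + 4*y) dx ∧ dy.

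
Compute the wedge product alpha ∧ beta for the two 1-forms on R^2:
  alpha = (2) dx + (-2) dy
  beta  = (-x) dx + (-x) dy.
alpha ∧ beta = (-4*x) dx ∧ dy

Distribute the wedge, using dx_i ∧ dx_j = -dx_j ∧ dx_i and dx_i ∧ dx_i = 0. For each pair (i, j) with i < j, the coefficient of dx_i ∧ dx_j in alpha ∧ beta is (alpha_i * beta_j - alpha_j * beta_i). Collecting: alpha ∧ beta = (-4*x) dx ∧ dy.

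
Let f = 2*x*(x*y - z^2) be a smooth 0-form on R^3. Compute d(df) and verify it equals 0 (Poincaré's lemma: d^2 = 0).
d(df) = 0

Step 1: df = sum_i (∂f/∂x_i) dx_i = (4*x*y - 2*z^2) dx + (2*x^2) dy + (-4*x*z) dz.
Step 2: Apply d again. Using the 1-form formula, the coefficient of dx ∧ dy in d(df) is ∂^2 f/∂x ∂y - ∂^2 f/∂y ∂x = (4*x) - (4*x) = 0 (equality of mixed partials for smooth f).
Similarly for dx ∧ dz and dy ∧ dz — all coefficients vanish. So d(df) = 0.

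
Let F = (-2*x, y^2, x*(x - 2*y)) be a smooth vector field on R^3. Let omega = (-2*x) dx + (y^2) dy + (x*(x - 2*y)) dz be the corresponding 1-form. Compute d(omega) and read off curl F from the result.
d(omega) = (-2*x) dy ∧ dz + (-2*x + 2*y) dz ∧ dx + (0) dx ∧ dy; curl F = (-2*x, -2*x + 2*y, 0)

d omega = sum_{i<j} (∂f_j/∂x_i - ∂f_i/∂x_j) dx_i ∧ dx_j. Under the identification (dy ∧ dz, dz ∧ dx, dx ∧ dy) ↔ (e_x, e_y, e_z), the coefficients are exactly the components of curl F. Compute:
  ∂R/∂y - ∂Q/∂z = (-2*x) - (0) = -2*x
  ∂P/∂z - ∂R/∂x = (0) - (2*x - 2*y) = -2*x + 2*y
  ∂Q/∂x - ∂P/∂y = (0) - (0) = 0.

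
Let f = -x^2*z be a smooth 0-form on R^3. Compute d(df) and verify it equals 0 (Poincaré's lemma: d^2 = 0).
d(df) = 0

Step 1: df = sum_i (∂f/∂x_i) dx_i = (-2*x*z) dx + (0) dy + (-x^2) dz.
Step 2: Apply d again. Using the 1-form formula, the coefficient of dx ∧ dy in d(df) is ∂^2 f/∂x ∂y - ∂^2 f/∂y ∂x = (0) - (0) = 0 (equality of mixed partials for smooth f).
Similarly for dx ∧ dz and dy ∧ dz — all coefficients vanish. So d(df) = 0.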